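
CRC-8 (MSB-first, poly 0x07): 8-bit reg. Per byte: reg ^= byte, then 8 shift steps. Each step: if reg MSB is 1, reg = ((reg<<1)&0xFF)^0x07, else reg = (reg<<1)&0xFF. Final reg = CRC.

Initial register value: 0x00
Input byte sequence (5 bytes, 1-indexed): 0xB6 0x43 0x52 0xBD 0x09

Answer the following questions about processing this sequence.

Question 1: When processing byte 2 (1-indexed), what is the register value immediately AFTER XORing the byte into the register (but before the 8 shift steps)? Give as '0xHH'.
Register before byte 2: 0x0B
Byte 2: 0x43
0x0B XOR 0x43 = 0x48

Answer: 0x48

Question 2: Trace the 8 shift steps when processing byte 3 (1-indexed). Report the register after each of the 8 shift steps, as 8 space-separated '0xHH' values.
Answer: 0x5D 0xBA 0x73 0xE6 0xCB 0x91 0x25 0x4A

Derivation:
After byte 1 (0xB6): reg=0x0B
After byte 2 (0x43): reg=0xFF
Register before byte 3: 0xFF
After XOR with byte 0x52: 0xAD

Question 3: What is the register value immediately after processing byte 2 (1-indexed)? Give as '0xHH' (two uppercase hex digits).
Answer: 0xFF

Derivation:
After byte 1 (0xB6): reg=0x0B
After byte 2 (0x43): reg=0xFF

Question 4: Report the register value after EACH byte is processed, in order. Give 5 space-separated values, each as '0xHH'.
0x0B 0xFF 0x4A 0xCB 0x40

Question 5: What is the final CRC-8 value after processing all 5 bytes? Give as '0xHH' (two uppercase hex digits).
After byte 1 (0xB6): reg=0x0B
After byte 2 (0x43): reg=0xFF
After byte 3 (0x52): reg=0x4A
After byte 4 (0xBD): reg=0xCB
After byte 5 (0x09): reg=0x40

Answer: 0x40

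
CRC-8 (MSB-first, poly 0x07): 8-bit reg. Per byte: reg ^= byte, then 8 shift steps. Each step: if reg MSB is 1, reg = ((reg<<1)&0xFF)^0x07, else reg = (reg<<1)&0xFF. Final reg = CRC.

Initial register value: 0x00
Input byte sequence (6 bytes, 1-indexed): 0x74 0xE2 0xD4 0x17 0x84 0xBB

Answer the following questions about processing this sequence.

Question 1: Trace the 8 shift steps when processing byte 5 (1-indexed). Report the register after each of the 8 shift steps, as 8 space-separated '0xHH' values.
After byte 1 (0x74): reg=0x4B
After byte 2 (0xE2): reg=0x56
After byte 3 (0xD4): reg=0x87
After byte 4 (0x17): reg=0xF9
Register before byte 5: 0xF9
After XOR with byte 0x84: 0x7D

Answer: 0xFA 0xF3 0xE1 0xC5 0x8D 0x1D 0x3A 0x74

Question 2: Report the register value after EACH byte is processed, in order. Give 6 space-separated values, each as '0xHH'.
0x4B 0x56 0x87 0xF9 0x74 0x63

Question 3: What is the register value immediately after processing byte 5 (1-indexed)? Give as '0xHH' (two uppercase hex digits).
Answer: 0x74

Derivation:
After byte 1 (0x74): reg=0x4B
After byte 2 (0xE2): reg=0x56
After byte 3 (0xD4): reg=0x87
After byte 4 (0x17): reg=0xF9
After byte 5 (0x84): reg=0x74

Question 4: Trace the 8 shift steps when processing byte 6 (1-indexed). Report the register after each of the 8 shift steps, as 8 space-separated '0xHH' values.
After byte 1 (0x74): reg=0x4B
After byte 2 (0xE2): reg=0x56
After byte 3 (0xD4): reg=0x87
After byte 4 (0x17): reg=0xF9
After byte 5 (0x84): reg=0x74
Register before byte 6: 0x74
After XOR with byte 0xBB: 0xCF

Answer: 0x99 0x35 0x6A 0xD4 0xAF 0x59 0xB2 0x63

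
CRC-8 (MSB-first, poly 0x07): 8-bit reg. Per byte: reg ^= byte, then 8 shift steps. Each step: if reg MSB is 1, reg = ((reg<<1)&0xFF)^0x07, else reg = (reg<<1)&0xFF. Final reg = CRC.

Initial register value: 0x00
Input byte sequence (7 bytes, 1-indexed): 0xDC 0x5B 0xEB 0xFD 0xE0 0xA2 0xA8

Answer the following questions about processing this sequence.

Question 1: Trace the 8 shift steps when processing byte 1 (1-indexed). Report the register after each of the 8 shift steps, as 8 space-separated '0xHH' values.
Answer: 0xBF 0x79 0xF2 0xE3 0xC1 0x85 0x0D 0x1A

Derivation:
Register before byte 1: 0x00
After XOR with byte 0xDC: 0xDC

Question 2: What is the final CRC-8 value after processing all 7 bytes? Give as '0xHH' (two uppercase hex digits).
Answer: 0x8B

Derivation:
After byte 1 (0xDC): reg=0x1A
After byte 2 (0x5B): reg=0xC0
After byte 3 (0xEB): reg=0xD1
After byte 4 (0xFD): reg=0xC4
After byte 5 (0xE0): reg=0xFC
After byte 6 (0xA2): reg=0x9D
After byte 7 (0xA8): reg=0x8B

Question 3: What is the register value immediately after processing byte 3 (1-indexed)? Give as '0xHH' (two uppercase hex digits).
After byte 1 (0xDC): reg=0x1A
After byte 2 (0x5B): reg=0xC0
After byte 3 (0xEB): reg=0xD1

Answer: 0xD1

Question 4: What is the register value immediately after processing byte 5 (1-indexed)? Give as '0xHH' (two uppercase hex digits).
After byte 1 (0xDC): reg=0x1A
After byte 2 (0x5B): reg=0xC0
After byte 3 (0xEB): reg=0xD1
After byte 4 (0xFD): reg=0xC4
After byte 5 (0xE0): reg=0xFC

Answer: 0xFC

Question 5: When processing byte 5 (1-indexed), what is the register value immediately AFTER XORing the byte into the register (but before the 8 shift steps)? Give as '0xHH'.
Answer: 0x24

Derivation:
Register before byte 5: 0xC4
Byte 5: 0xE0
0xC4 XOR 0xE0 = 0x24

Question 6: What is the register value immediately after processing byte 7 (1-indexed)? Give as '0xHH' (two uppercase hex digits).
Answer: 0x8B

Derivation:
After byte 1 (0xDC): reg=0x1A
After byte 2 (0x5B): reg=0xC0
After byte 3 (0xEB): reg=0xD1
After byte 4 (0xFD): reg=0xC4
After byte 5 (0xE0): reg=0xFC
After byte 6 (0xA2): reg=0x9D
After byte 7 (0xA8): reg=0x8B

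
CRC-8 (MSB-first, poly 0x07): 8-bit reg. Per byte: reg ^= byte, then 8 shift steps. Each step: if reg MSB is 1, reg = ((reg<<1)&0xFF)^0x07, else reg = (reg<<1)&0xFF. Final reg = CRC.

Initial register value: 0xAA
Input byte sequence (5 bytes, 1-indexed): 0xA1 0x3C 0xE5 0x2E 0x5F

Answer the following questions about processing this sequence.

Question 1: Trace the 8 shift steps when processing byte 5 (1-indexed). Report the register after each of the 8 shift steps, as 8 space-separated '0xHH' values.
After byte 1 (0xA1): reg=0x31
After byte 2 (0x3C): reg=0x23
After byte 3 (0xE5): reg=0x5C
After byte 4 (0x2E): reg=0x59
Register before byte 5: 0x59
After XOR with byte 0x5F: 0x06

Answer: 0x0C 0x18 0x30 0x60 0xC0 0x87 0x09 0x12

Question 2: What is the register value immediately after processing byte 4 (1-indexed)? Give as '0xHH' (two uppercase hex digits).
After byte 1 (0xA1): reg=0x31
After byte 2 (0x3C): reg=0x23
After byte 3 (0xE5): reg=0x5C
After byte 4 (0x2E): reg=0x59

Answer: 0x59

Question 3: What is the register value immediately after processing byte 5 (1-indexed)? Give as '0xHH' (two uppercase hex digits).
After byte 1 (0xA1): reg=0x31
After byte 2 (0x3C): reg=0x23
After byte 3 (0xE5): reg=0x5C
After byte 4 (0x2E): reg=0x59
After byte 5 (0x5F): reg=0x12

Answer: 0x12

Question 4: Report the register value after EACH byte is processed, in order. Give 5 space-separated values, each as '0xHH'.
0x31 0x23 0x5C 0x59 0x12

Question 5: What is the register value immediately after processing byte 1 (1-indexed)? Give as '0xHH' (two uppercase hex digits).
After byte 1 (0xA1): reg=0x31

Answer: 0x31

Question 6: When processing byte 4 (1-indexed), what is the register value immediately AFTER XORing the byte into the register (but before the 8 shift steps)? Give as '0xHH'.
Register before byte 4: 0x5C
Byte 4: 0x2E
0x5C XOR 0x2E = 0x72

Answer: 0x72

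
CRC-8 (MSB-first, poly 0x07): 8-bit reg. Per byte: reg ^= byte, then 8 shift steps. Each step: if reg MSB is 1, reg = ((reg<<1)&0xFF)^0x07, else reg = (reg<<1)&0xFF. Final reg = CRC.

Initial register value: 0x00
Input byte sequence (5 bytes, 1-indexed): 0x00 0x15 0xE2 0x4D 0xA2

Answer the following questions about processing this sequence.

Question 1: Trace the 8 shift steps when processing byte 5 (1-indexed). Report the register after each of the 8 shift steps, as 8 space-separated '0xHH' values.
After byte 1 (0x00): reg=0x00
After byte 2 (0x15): reg=0x6B
After byte 3 (0xE2): reg=0xB6
After byte 4 (0x4D): reg=0xEF
Register before byte 5: 0xEF
After XOR with byte 0xA2: 0x4D

Answer: 0x9A 0x33 0x66 0xCC 0x9F 0x39 0x72 0xE4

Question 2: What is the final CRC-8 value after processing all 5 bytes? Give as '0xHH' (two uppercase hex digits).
Answer: 0xE4

Derivation:
After byte 1 (0x00): reg=0x00
After byte 2 (0x15): reg=0x6B
After byte 3 (0xE2): reg=0xB6
After byte 4 (0x4D): reg=0xEF
After byte 5 (0xA2): reg=0xE4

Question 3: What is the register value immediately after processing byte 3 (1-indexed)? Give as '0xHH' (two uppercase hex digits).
After byte 1 (0x00): reg=0x00
After byte 2 (0x15): reg=0x6B
After byte 3 (0xE2): reg=0xB6

Answer: 0xB6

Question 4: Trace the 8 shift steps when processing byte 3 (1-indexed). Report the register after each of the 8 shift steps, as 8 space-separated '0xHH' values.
Answer: 0x15 0x2A 0x54 0xA8 0x57 0xAE 0x5B 0xB6

Derivation:
After byte 1 (0x00): reg=0x00
After byte 2 (0x15): reg=0x6B
Register before byte 3: 0x6B
After XOR with byte 0xE2: 0x89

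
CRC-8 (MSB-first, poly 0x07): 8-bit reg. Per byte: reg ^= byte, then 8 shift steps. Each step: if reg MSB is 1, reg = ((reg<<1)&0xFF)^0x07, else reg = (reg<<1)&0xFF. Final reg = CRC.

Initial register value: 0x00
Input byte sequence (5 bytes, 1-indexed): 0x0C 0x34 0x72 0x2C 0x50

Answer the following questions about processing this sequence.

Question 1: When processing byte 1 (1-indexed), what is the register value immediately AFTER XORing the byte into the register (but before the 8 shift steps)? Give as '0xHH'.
Register before byte 1: 0x00
Byte 1: 0x0C
0x00 XOR 0x0C = 0x0C

Answer: 0x0C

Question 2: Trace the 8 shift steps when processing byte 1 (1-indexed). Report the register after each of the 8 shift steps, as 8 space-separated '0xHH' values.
Register before byte 1: 0x00
After XOR with byte 0x0C: 0x0C

Answer: 0x18 0x30 0x60 0xC0 0x87 0x09 0x12 0x24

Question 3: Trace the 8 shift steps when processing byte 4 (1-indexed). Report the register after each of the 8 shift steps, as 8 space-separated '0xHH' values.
Answer: 0x44 0x88 0x17 0x2E 0x5C 0xB8 0x77 0xEE

Derivation:
After byte 1 (0x0C): reg=0x24
After byte 2 (0x34): reg=0x70
After byte 3 (0x72): reg=0x0E
Register before byte 4: 0x0E
After XOR with byte 0x2C: 0x22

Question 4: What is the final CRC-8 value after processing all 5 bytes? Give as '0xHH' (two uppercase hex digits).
After byte 1 (0x0C): reg=0x24
After byte 2 (0x34): reg=0x70
After byte 3 (0x72): reg=0x0E
After byte 4 (0x2C): reg=0xEE
After byte 5 (0x50): reg=0x33

Answer: 0x33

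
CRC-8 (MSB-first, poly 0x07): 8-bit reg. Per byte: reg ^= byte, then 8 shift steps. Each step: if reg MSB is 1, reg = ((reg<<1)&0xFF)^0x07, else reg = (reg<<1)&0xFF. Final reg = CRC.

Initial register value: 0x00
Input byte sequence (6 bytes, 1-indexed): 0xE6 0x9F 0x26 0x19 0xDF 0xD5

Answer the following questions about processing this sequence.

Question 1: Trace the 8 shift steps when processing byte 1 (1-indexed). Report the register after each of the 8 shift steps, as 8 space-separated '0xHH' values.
Answer: 0xCB 0x91 0x25 0x4A 0x94 0x2F 0x5E 0xBC

Derivation:
Register before byte 1: 0x00
After XOR with byte 0xE6: 0xE6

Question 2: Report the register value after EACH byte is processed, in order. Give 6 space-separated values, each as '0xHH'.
0xBC 0xE9 0x63 0x61 0x33 0xBC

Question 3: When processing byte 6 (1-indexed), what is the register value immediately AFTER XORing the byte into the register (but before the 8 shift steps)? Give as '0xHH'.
Answer: 0xE6

Derivation:
Register before byte 6: 0x33
Byte 6: 0xD5
0x33 XOR 0xD5 = 0xE6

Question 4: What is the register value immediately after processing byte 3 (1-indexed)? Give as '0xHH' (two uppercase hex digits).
Answer: 0x63

Derivation:
After byte 1 (0xE6): reg=0xBC
After byte 2 (0x9F): reg=0xE9
After byte 3 (0x26): reg=0x63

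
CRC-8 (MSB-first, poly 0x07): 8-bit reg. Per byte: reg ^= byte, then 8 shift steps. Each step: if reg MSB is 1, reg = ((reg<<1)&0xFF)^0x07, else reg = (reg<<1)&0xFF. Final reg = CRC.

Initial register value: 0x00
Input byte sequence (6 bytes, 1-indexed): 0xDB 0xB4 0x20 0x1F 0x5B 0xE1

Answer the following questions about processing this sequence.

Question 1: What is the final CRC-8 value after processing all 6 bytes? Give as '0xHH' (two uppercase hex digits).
After byte 1 (0xDB): reg=0x0F
After byte 2 (0xB4): reg=0x28
After byte 3 (0x20): reg=0x38
After byte 4 (0x1F): reg=0xF5
After byte 5 (0x5B): reg=0x43
After byte 6 (0xE1): reg=0x67

Answer: 0x67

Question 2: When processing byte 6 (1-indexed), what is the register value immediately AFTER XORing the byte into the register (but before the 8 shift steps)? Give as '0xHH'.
Register before byte 6: 0x43
Byte 6: 0xE1
0x43 XOR 0xE1 = 0xA2

Answer: 0xA2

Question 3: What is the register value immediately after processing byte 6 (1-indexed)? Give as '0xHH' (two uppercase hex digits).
After byte 1 (0xDB): reg=0x0F
After byte 2 (0xB4): reg=0x28
After byte 3 (0x20): reg=0x38
After byte 4 (0x1F): reg=0xF5
After byte 5 (0x5B): reg=0x43
After byte 6 (0xE1): reg=0x67

Answer: 0x67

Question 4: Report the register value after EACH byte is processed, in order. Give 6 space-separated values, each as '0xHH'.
0x0F 0x28 0x38 0xF5 0x43 0x67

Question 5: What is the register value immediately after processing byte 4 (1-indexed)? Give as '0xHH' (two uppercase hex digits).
After byte 1 (0xDB): reg=0x0F
After byte 2 (0xB4): reg=0x28
After byte 3 (0x20): reg=0x38
After byte 4 (0x1F): reg=0xF5

Answer: 0xF5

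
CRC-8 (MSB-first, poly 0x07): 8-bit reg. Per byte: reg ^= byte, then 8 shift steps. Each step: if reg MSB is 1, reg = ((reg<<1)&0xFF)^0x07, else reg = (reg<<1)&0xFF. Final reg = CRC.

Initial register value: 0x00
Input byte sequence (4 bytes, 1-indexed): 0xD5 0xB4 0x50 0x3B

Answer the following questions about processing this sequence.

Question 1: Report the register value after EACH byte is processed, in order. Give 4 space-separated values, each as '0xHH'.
0x25 0xFE 0x43 0x6F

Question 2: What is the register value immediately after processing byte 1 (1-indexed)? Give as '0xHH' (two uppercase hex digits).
Answer: 0x25

Derivation:
After byte 1 (0xD5): reg=0x25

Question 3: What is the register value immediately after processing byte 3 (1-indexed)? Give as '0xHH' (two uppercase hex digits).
Answer: 0x43

Derivation:
After byte 1 (0xD5): reg=0x25
After byte 2 (0xB4): reg=0xFE
After byte 3 (0x50): reg=0x43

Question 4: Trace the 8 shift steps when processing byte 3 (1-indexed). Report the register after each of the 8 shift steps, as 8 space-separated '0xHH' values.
After byte 1 (0xD5): reg=0x25
After byte 2 (0xB4): reg=0xFE
Register before byte 3: 0xFE
After XOR with byte 0x50: 0xAE

Answer: 0x5B 0xB6 0x6B 0xD6 0xAB 0x51 0xA2 0x43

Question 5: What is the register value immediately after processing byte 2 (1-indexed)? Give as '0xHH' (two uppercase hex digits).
Answer: 0xFE

Derivation:
After byte 1 (0xD5): reg=0x25
After byte 2 (0xB4): reg=0xFE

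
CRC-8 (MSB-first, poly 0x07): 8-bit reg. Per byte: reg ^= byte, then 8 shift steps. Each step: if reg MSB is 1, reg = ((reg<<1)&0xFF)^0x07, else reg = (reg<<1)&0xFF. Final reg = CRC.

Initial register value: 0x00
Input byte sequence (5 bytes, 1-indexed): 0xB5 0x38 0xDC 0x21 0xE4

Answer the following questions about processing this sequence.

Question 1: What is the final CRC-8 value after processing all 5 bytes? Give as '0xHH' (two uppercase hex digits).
After byte 1 (0xB5): reg=0x02
After byte 2 (0x38): reg=0xA6
After byte 3 (0xDC): reg=0x61
After byte 4 (0x21): reg=0xC7
After byte 5 (0xE4): reg=0xE9

Answer: 0xE9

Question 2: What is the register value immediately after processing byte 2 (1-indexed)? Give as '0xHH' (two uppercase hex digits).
After byte 1 (0xB5): reg=0x02
After byte 2 (0x38): reg=0xA6

Answer: 0xA6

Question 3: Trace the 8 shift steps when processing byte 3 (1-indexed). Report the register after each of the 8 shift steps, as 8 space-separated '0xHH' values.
After byte 1 (0xB5): reg=0x02
After byte 2 (0x38): reg=0xA6
Register before byte 3: 0xA6
After XOR with byte 0xDC: 0x7A

Answer: 0xF4 0xEF 0xD9 0xB5 0x6D 0xDA 0xB3 0x61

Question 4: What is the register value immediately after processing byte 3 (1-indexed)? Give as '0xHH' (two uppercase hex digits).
After byte 1 (0xB5): reg=0x02
After byte 2 (0x38): reg=0xA6
After byte 3 (0xDC): reg=0x61

Answer: 0x61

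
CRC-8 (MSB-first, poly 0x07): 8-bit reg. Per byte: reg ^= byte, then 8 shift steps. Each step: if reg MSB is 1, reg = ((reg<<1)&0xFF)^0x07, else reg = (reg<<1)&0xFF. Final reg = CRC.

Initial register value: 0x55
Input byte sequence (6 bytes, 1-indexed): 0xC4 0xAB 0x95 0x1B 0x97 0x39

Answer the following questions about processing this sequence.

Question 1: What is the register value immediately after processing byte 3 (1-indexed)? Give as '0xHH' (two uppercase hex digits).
After byte 1 (0xC4): reg=0xFE
After byte 2 (0xAB): reg=0xAC
After byte 3 (0x95): reg=0xAF

Answer: 0xAF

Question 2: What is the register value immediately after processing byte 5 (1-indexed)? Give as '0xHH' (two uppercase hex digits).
After byte 1 (0xC4): reg=0xFE
After byte 2 (0xAB): reg=0xAC
After byte 3 (0x95): reg=0xAF
After byte 4 (0x1B): reg=0x05
After byte 5 (0x97): reg=0xF7

Answer: 0xF7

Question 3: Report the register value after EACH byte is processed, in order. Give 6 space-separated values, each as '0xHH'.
0xFE 0xAC 0xAF 0x05 0xF7 0x64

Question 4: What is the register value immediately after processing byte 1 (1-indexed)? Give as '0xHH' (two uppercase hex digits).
Answer: 0xFE

Derivation:
After byte 1 (0xC4): reg=0xFE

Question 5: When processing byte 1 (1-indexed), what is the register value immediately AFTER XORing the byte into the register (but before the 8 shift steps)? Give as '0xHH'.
Register before byte 1: 0x55
Byte 1: 0xC4
0x55 XOR 0xC4 = 0x91

Answer: 0x91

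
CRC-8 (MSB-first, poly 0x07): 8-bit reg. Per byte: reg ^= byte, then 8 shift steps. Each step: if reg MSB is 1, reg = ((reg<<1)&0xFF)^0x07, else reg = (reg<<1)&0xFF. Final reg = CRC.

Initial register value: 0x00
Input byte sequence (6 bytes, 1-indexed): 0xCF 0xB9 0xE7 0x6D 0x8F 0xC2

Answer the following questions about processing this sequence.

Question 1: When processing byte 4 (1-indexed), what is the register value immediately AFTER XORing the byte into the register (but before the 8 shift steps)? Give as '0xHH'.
Register before byte 4: 0x83
Byte 4: 0x6D
0x83 XOR 0x6D = 0xEE

Answer: 0xEE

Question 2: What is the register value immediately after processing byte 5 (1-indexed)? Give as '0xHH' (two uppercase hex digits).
Answer: 0x31

Derivation:
After byte 1 (0xCF): reg=0x63
After byte 2 (0xB9): reg=0x08
After byte 3 (0xE7): reg=0x83
After byte 4 (0x6D): reg=0x84
After byte 5 (0x8F): reg=0x31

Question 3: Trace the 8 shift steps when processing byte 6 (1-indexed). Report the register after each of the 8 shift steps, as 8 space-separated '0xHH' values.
Answer: 0xE1 0xC5 0x8D 0x1D 0x3A 0x74 0xE8 0xD7

Derivation:
After byte 1 (0xCF): reg=0x63
After byte 2 (0xB9): reg=0x08
After byte 3 (0xE7): reg=0x83
After byte 4 (0x6D): reg=0x84
After byte 5 (0x8F): reg=0x31
Register before byte 6: 0x31
After XOR with byte 0xC2: 0xF3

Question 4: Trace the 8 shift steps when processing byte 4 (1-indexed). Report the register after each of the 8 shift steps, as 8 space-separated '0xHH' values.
Answer: 0xDB 0xB1 0x65 0xCA 0x93 0x21 0x42 0x84

Derivation:
After byte 1 (0xCF): reg=0x63
After byte 2 (0xB9): reg=0x08
After byte 3 (0xE7): reg=0x83
Register before byte 4: 0x83
After XOR with byte 0x6D: 0xEE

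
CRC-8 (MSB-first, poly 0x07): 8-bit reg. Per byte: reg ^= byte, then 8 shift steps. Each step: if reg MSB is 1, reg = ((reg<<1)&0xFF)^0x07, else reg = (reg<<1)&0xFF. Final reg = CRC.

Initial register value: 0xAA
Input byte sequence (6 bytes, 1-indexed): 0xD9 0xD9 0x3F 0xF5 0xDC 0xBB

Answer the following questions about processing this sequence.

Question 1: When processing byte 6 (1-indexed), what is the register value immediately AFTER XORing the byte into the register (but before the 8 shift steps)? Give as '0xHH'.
Answer: 0x01

Derivation:
Register before byte 6: 0xBA
Byte 6: 0xBB
0xBA XOR 0xBB = 0x01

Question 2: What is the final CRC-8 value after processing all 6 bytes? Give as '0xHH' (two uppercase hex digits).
Answer: 0x07

Derivation:
After byte 1 (0xD9): reg=0x5E
After byte 2 (0xD9): reg=0x9C
After byte 3 (0x3F): reg=0x60
After byte 4 (0xF5): reg=0xE2
After byte 5 (0xDC): reg=0xBA
After byte 6 (0xBB): reg=0x07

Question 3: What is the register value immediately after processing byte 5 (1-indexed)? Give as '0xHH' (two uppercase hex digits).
Answer: 0xBA

Derivation:
After byte 1 (0xD9): reg=0x5E
After byte 2 (0xD9): reg=0x9C
After byte 3 (0x3F): reg=0x60
After byte 4 (0xF5): reg=0xE2
After byte 5 (0xDC): reg=0xBA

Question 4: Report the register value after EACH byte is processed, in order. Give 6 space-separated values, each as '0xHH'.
0x5E 0x9C 0x60 0xE2 0xBA 0x07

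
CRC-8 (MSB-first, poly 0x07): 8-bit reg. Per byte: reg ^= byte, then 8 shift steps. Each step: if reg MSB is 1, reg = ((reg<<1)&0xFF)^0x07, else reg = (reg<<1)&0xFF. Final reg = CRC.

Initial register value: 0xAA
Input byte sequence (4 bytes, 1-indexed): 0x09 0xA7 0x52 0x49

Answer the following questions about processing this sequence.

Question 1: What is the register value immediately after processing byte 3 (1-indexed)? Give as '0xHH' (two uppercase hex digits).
Answer: 0x3F

Derivation:
After byte 1 (0x09): reg=0x60
After byte 2 (0xA7): reg=0x5B
After byte 3 (0x52): reg=0x3F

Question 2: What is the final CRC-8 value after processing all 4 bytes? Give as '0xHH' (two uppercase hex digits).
Answer: 0x45

Derivation:
After byte 1 (0x09): reg=0x60
After byte 2 (0xA7): reg=0x5B
After byte 3 (0x52): reg=0x3F
After byte 4 (0x49): reg=0x45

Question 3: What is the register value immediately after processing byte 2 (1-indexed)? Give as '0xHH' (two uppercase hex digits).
Answer: 0x5B

Derivation:
After byte 1 (0x09): reg=0x60
After byte 2 (0xA7): reg=0x5B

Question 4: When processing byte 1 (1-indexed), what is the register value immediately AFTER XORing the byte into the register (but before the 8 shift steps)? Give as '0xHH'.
Answer: 0xA3

Derivation:
Register before byte 1: 0xAA
Byte 1: 0x09
0xAA XOR 0x09 = 0xA3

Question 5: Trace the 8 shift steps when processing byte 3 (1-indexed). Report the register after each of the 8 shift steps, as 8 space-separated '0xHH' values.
Answer: 0x12 0x24 0x48 0x90 0x27 0x4E 0x9C 0x3F

Derivation:
After byte 1 (0x09): reg=0x60
After byte 2 (0xA7): reg=0x5B
Register before byte 3: 0x5B
After XOR with byte 0x52: 0x09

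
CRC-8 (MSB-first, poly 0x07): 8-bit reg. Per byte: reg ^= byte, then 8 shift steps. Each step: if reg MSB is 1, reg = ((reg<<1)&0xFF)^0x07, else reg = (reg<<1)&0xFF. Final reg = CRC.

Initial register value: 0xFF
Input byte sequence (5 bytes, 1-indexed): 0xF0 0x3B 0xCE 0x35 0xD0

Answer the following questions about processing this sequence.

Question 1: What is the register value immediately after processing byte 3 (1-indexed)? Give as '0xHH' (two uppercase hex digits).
Answer: 0x4D

Derivation:
After byte 1 (0xF0): reg=0x2D
After byte 2 (0x3B): reg=0x62
After byte 3 (0xCE): reg=0x4D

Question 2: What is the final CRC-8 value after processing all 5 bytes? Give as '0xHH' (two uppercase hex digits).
Answer: 0x34

Derivation:
After byte 1 (0xF0): reg=0x2D
After byte 2 (0x3B): reg=0x62
After byte 3 (0xCE): reg=0x4D
After byte 4 (0x35): reg=0x6F
After byte 5 (0xD0): reg=0x34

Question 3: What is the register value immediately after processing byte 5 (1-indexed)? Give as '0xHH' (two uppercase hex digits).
Answer: 0x34

Derivation:
After byte 1 (0xF0): reg=0x2D
After byte 2 (0x3B): reg=0x62
After byte 3 (0xCE): reg=0x4D
After byte 4 (0x35): reg=0x6F
After byte 5 (0xD0): reg=0x34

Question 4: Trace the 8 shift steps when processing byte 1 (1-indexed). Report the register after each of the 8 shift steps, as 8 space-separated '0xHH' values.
Register before byte 1: 0xFF
After XOR with byte 0xF0: 0x0F

Answer: 0x1E 0x3C 0x78 0xF0 0xE7 0xC9 0x95 0x2D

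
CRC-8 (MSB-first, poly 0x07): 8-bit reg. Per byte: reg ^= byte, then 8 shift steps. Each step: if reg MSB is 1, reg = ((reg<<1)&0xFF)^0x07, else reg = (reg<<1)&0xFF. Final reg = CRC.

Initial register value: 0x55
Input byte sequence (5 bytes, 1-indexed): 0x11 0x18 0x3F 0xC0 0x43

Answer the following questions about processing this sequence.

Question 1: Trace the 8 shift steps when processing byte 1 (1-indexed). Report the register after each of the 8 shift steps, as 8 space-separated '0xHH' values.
Register before byte 1: 0x55
After XOR with byte 0x11: 0x44

Answer: 0x88 0x17 0x2E 0x5C 0xB8 0x77 0xEE 0xDB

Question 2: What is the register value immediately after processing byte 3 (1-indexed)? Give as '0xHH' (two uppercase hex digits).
Answer: 0x6F

Derivation:
After byte 1 (0x11): reg=0xDB
After byte 2 (0x18): reg=0x47
After byte 3 (0x3F): reg=0x6F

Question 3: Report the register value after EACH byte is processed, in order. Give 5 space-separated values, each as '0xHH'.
0xDB 0x47 0x6F 0x44 0x15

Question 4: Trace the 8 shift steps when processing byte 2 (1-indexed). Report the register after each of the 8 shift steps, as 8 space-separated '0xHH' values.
Answer: 0x81 0x05 0x0A 0x14 0x28 0x50 0xA0 0x47

Derivation:
After byte 1 (0x11): reg=0xDB
Register before byte 2: 0xDB
After XOR with byte 0x18: 0xC3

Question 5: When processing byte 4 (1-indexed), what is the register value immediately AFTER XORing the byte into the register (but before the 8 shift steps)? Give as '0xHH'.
Answer: 0xAF

Derivation:
Register before byte 4: 0x6F
Byte 4: 0xC0
0x6F XOR 0xC0 = 0xAF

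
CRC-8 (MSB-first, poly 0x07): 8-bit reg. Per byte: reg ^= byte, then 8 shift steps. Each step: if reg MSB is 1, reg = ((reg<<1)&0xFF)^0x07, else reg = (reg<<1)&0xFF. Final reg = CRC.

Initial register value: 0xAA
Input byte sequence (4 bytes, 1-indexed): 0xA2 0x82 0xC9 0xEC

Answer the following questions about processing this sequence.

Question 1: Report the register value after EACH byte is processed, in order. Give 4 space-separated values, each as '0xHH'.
0x38 0x2F 0xBC 0xB7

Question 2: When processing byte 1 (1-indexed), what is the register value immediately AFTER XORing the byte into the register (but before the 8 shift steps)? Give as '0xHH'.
Answer: 0x08

Derivation:
Register before byte 1: 0xAA
Byte 1: 0xA2
0xAA XOR 0xA2 = 0x08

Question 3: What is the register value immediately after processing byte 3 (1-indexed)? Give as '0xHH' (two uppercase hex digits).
Answer: 0xBC

Derivation:
After byte 1 (0xA2): reg=0x38
After byte 2 (0x82): reg=0x2F
After byte 3 (0xC9): reg=0xBC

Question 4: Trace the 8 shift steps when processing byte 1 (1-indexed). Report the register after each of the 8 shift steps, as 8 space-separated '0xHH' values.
Register before byte 1: 0xAA
After XOR with byte 0xA2: 0x08

Answer: 0x10 0x20 0x40 0x80 0x07 0x0E 0x1C 0x38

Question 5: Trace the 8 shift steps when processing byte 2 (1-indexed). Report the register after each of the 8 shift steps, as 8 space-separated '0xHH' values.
Answer: 0x73 0xE6 0xCB 0x91 0x25 0x4A 0x94 0x2F

Derivation:
After byte 1 (0xA2): reg=0x38
Register before byte 2: 0x38
After XOR with byte 0x82: 0xBA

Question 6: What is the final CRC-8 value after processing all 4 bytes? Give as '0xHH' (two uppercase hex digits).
Answer: 0xB7

Derivation:
After byte 1 (0xA2): reg=0x38
After byte 2 (0x82): reg=0x2F
After byte 3 (0xC9): reg=0xBC
After byte 4 (0xEC): reg=0xB7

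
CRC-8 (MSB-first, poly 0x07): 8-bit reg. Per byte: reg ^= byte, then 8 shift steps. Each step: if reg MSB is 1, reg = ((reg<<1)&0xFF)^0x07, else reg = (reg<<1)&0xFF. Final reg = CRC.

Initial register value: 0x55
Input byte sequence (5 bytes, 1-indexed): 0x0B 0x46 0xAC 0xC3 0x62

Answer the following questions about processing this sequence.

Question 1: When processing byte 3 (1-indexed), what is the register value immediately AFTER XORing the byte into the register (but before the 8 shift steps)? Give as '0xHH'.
Answer: 0xA3

Derivation:
Register before byte 3: 0x0F
Byte 3: 0xAC
0x0F XOR 0xAC = 0xA3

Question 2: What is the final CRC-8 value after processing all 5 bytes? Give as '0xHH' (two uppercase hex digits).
After byte 1 (0x0B): reg=0x9D
After byte 2 (0x46): reg=0x0F
After byte 3 (0xAC): reg=0x60
After byte 4 (0xC3): reg=0x60
After byte 5 (0x62): reg=0x0E

Answer: 0x0E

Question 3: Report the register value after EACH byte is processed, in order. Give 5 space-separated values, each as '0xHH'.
0x9D 0x0F 0x60 0x60 0x0E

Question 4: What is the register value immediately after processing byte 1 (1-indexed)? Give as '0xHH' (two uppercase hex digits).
After byte 1 (0x0B): reg=0x9D

Answer: 0x9D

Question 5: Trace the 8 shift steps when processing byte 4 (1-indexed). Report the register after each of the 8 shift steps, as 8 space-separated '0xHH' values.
Answer: 0x41 0x82 0x03 0x06 0x0C 0x18 0x30 0x60

Derivation:
After byte 1 (0x0B): reg=0x9D
After byte 2 (0x46): reg=0x0F
After byte 3 (0xAC): reg=0x60
Register before byte 4: 0x60
After XOR with byte 0xC3: 0xA3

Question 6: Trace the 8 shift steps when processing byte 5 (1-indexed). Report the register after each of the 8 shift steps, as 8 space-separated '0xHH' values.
Answer: 0x04 0x08 0x10 0x20 0x40 0x80 0x07 0x0E

Derivation:
After byte 1 (0x0B): reg=0x9D
After byte 2 (0x46): reg=0x0F
After byte 3 (0xAC): reg=0x60
After byte 4 (0xC3): reg=0x60
Register before byte 5: 0x60
After XOR with byte 0x62: 0x02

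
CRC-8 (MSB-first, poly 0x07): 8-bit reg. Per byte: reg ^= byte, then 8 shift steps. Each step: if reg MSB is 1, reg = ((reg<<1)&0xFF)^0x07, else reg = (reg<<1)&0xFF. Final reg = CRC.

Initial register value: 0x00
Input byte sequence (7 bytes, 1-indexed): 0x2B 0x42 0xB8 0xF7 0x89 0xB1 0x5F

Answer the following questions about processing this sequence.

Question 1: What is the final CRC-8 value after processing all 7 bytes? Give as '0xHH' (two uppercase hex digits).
Answer: 0x41

Derivation:
After byte 1 (0x2B): reg=0xD1
After byte 2 (0x42): reg=0xF0
After byte 3 (0xB8): reg=0xFF
After byte 4 (0xF7): reg=0x38
After byte 5 (0x89): reg=0x1E
After byte 6 (0xB1): reg=0x44
After byte 7 (0x5F): reg=0x41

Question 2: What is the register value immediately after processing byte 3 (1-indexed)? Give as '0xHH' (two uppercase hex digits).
Answer: 0xFF

Derivation:
After byte 1 (0x2B): reg=0xD1
After byte 2 (0x42): reg=0xF0
After byte 3 (0xB8): reg=0xFF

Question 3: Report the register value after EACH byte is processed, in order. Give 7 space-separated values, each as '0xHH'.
0xD1 0xF0 0xFF 0x38 0x1E 0x44 0x41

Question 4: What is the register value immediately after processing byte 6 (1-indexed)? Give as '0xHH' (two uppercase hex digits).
Answer: 0x44

Derivation:
After byte 1 (0x2B): reg=0xD1
After byte 2 (0x42): reg=0xF0
After byte 3 (0xB8): reg=0xFF
After byte 4 (0xF7): reg=0x38
After byte 5 (0x89): reg=0x1E
After byte 6 (0xB1): reg=0x44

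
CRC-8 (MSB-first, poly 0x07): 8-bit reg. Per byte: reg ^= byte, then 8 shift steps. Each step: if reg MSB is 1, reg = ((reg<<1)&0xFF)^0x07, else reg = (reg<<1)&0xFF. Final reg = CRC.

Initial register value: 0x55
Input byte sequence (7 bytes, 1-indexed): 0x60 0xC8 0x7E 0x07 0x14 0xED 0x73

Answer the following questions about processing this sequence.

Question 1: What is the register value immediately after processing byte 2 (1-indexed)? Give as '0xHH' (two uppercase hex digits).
Answer: 0xCE

Derivation:
After byte 1 (0x60): reg=0x8B
After byte 2 (0xC8): reg=0xCE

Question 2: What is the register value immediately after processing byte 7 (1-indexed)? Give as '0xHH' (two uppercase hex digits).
Answer: 0x5E

Derivation:
After byte 1 (0x60): reg=0x8B
After byte 2 (0xC8): reg=0xCE
After byte 3 (0x7E): reg=0x19
After byte 4 (0x07): reg=0x5A
After byte 5 (0x14): reg=0xED
After byte 6 (0xED): reg=0x00
After byte 7 (0x73): reg=0x5E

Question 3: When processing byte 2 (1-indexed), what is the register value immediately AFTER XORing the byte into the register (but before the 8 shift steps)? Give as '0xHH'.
Register before byte 2: 0x8B
Byte 2: 0xC8
0x8B XOR 0xC8 = 0x43

Answer: 0x43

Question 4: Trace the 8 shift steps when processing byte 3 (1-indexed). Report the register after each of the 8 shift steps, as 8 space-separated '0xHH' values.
Answer: 0x67 0xCE 0x9B 0x31 0x62 0xC4 0x8F 0x19

Derivation:
After byte 1 (0x60): reg=0x8B
After byte 2 (0xC8): reg=0xCE
Register before byte 3: 0xCE
After XOR with byte 0x7E: 0xB0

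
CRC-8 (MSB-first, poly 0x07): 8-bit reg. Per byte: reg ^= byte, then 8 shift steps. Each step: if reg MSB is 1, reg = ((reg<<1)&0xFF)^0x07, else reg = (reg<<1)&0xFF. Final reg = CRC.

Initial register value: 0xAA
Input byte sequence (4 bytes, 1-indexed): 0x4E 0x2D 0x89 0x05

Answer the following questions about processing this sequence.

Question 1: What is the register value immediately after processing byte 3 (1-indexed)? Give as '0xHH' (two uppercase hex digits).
Answer: 0x94

Derivation:
After byte 1 (0x4E): reg=0xB2
After byte 2 (0x2D): reg=0xD4
After byte 3 (0x89): reg=0x94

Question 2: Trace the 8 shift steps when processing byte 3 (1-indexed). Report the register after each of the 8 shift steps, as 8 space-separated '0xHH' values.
Answer: 0xBA 0x73 0xE6 0xCB 0x91 0x25 0x4A 0x94

Derivation:
After byte 1 (0x4E): reg=0xB2
After byte 2 (0x2D): reg=0xD4
Register before byte 3: 0xD4
After XOR with byte 0x89: 0x5D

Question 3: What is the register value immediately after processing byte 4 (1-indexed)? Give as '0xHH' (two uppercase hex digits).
Answer: 0xFE

Derivation:
After byte 1 (0x4E): reg=0xB2
After byte 2 (0x2D): reg=0xD4
After byte 3 (0x89): reg=0x94
After byte 4 (0x05): reg=0xFE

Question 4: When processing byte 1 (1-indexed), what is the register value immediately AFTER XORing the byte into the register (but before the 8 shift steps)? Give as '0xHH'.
Register before byte 1: 0xAA
Byte 1: 0x4E
0xAA XOR 0x4E = 0xE4

Answer: 0xE4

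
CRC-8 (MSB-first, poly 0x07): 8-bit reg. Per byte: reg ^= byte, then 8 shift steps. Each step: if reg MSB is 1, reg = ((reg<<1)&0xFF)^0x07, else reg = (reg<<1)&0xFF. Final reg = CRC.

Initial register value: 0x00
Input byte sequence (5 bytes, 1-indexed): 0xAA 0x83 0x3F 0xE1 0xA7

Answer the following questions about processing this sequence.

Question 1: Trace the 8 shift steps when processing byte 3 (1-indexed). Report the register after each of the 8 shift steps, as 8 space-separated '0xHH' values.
After byte 1 (0xAA): reg=0x5F
After byte 2 (0x83): reg=0x1A
Register before byte 3: 0x1A
After XOR with byte 0x3F: 0x25

Answer: 0x4A 0x94 0x2F 0x5E 0xBC 0x7F 0xFE 0xFB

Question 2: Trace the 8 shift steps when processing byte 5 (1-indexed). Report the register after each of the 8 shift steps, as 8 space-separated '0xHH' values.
After byte 1 (0xAA): reg=0x5F
After byte 2 (0x83): reg=0x1A
After byte 3 (0x3F): reg=0xFB
After byte 4 (0xE1): reg=0x46
Register before byte 5: 0x46
After XOR with byte 0xA7: 0xE1

Answer: 0xC5 0x8D 0x1D 0x3A 0x74 0xE8 0xD7 0xA9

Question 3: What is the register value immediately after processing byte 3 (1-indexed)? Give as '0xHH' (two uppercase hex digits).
Answer: 0xFB

Derivation:
After byte 1 (0xAA): reg=0x5F
After byte 2 (0x83): reg=0x1A
After byte 3 (0x3F): reg=0xFB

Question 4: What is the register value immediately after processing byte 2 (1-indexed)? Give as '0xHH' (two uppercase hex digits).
After byte 1 (0xAA): reg=0x5F
After byte 2 (0x83): reg=0x1A

Answer: 0x1A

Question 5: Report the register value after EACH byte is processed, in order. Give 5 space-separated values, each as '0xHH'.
0x5F 0x1A 0xFB 0x46 0xA9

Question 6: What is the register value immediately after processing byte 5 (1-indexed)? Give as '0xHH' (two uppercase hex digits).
Answer: 0xA9

Derivation:
After byte 1 (0xAA): reg=0x5F
After byte 2 (0x83): reg=0x1A
After byte 3 (0x3F): reg=0xFB
After byte 4 (0xE1): reg=0x46
After byte 5 (0xA7): reg=0xA9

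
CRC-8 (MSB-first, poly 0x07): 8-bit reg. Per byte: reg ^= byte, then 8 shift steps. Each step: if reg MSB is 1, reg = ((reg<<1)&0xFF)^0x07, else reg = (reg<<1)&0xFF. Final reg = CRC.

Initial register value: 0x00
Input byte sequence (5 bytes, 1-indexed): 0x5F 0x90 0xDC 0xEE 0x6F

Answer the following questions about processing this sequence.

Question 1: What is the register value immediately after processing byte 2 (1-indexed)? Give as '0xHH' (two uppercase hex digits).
After byte 1 (0x5F): reg=0x9A
After byte 2 (0x90): reg=0x36

Answer: 0x36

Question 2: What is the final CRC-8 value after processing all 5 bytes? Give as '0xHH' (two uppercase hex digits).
Answer: 0xD6

Derivation:
After byte 1 (0x5F): reg=0x9A
After byte 2 (0x90): reg=0x36
After byte 3 (0xDC): reg=0x98
After byte 4 (0xEE): reg=0x45
After byte 5 (0x6F): reg=0xD6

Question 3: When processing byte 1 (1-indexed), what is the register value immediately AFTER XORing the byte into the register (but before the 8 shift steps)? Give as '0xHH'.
Answer: 0x5F

Derivation:
Register before byte 1: 0x00
Byte 1: 0x5F
0x00 XOR 0x5F = 0x5F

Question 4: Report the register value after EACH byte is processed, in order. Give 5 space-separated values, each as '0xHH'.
0x9A 0x36 0x98 0x45 0xD6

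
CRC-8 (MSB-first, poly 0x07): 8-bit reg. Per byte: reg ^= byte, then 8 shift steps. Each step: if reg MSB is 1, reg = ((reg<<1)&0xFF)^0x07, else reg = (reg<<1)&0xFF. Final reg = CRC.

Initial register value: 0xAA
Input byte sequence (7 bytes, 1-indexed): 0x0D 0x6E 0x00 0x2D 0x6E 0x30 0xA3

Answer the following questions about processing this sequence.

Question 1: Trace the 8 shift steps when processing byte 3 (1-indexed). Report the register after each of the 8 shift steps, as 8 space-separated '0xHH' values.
After byte 1 (0x0D): reg=0x7C
After byte 2 (0x6E): reg=0x7E
Register before byte 3: 0x7E
After XOR with byte 0x00: 0x7E

Answer: 0xFC 0xFF 0xF9 0xF5 0xED 0xDD 0xBD 0x7D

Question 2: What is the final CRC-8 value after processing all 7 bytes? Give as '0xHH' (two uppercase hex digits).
After byte 1 (0x0D): reg=0x7C
After byte 2 (0x6E): reg=0x7E
After byte 3 (0x00): reg=0x7D
After byte 4 (0x2D): reg=0xB7
After byte 5 (0x6E): reg=0x01
After byte 6 (0x30): reg=0x97
After byte 7 (0xA3): reg=0x8C

Answer: 0x8C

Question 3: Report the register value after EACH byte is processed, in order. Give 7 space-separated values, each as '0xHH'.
0x7C 0x7E 0x7D 0xB7 0x01 0x97 0x8C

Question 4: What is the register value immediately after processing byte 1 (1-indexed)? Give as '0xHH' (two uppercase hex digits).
Answer: 0x7C

Derivation:
After byte 1 (0x0D): reg=0x7C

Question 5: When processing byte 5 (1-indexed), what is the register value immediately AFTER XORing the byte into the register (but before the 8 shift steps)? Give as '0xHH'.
Answer: 0xD9

Derivation:
Register before byte 5: 0xB7
Byte 5: 0x6E
0xB7 XOR 0x6E = 0xD9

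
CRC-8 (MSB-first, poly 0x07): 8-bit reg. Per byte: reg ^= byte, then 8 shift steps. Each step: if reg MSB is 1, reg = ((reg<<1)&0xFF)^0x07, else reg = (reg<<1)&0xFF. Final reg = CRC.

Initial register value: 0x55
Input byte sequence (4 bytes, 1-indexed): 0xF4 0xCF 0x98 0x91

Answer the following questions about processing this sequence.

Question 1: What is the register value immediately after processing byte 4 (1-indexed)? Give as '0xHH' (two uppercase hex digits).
Answer: 0x94

Derivation:
After byte 1 (0xF4): reg=0x6E
After byte 2 (0xCF): reg=0x6E
After byte 3 (0x98): reg=0xCC
After byte 4 (0x91): reg=0x94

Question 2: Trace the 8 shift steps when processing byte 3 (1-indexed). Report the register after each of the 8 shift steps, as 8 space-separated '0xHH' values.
Answer: 0xEB 0xD1 0xA5 0x4D 0x9A 0x33 0x66 0xCC

Derivation:
After byte 1 (0xF4): reg=0x6E
After byte 2 (0xCF): reg=0x6E
Register before byte 3: 0x6E
After XOR with byte 0x98: 0xF6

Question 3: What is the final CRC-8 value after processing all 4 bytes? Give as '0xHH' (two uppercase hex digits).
Answer: 0x94

Derivation:
After byte 1 (0xF4): reg=0x6E
After byte 2 (0xCF): reg=0x6E
After byte 3 (0x98): reg=0xCC
After byte 4 (0x91): reg=0x94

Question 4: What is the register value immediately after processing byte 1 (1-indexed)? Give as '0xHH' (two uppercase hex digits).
Answer: 0x6E

Derivation:
After byte 1 (0xF4): reg=0x6E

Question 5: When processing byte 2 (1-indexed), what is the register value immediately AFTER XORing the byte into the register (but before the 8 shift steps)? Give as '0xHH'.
Register before byte 2: 0x6E
Byte 2: 0xCF
0x6E XOR 0xCF = 0xA1

Answer: 0xA1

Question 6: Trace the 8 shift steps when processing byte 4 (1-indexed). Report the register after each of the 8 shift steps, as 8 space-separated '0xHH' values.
Answer: 0xBA 0x73 0xE6 0xCB 0x91 0x25 0x4A 0x94

Derivation:
After byte 1 (0xF4): reg=0x6E
After byte 2 (0xCF): reg=0x6E
After byte 3 (0x98): reg=0xCC
Register before byte 4: 0xCC
After XOR with byte 0x91: 0x5D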